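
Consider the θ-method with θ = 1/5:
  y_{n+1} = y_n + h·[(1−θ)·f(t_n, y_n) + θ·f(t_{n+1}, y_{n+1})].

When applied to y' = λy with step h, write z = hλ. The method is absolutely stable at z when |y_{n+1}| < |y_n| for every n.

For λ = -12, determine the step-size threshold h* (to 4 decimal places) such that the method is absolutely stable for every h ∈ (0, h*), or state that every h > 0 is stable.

(-3.3333,0); λ=-12 ⇒ h* = (10/3)/12 = 0.2778.

On y'=λy, z=hλ:
  y_{n+1} = y_n + z·[4/5·y_n + 1/5·y_{n+1}] ⇒ (1 − 1/5z)y_{n+1} = (1 + 4/5z)y_n
  so R(z) = (1 + 4/5z)/(1 − 1/5z).

Find x<0 with |R(x)|<1.
x=-0.97: |R|=0.1876
R=−1: 1+4/5x = −1+1/5x ⇒ -3/5x=2 ⇒ x=2/(-3/5)=-3.3333
Confirm numerically:
  x=-2.525: |R|=0.67774 <1
  x=-2.450: |R|=0.64430 <1
  x=-2.034: |R|=0.44583 <1
  x=-3.762: |R|=1.14677 >1
  x=-3.376: |R|=1.01528 >1
Interval (-3.3333, 0).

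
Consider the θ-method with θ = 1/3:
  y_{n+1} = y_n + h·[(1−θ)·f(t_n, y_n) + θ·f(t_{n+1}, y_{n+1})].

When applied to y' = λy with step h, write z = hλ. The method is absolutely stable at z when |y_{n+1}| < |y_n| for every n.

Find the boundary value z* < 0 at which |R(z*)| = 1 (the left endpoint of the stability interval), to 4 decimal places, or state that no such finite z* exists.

left endpoint -6.0000.

Test eqn y'=λy, z=hλ:
  y_{n+1} = y_n + z·[2/3·y_n + 1/3·y_{n+1}] ⇒ (1 − 1/3z)y_{n+1} = (1 + 2/3z)y_n
  ⇒ R(z) = (1 + 2/3z)/(1 − 1/3z).

Solve |R(x)|<1 on ℝ⁻.
x=-0.83: |R|=0.3499
R=−1: 1+2/3x = −1+1/3x ⇒ -1/3x=2 ⇒ x=2/(-1/3)=-6.0000
Confirm numerically:
  x=-4.275: |R|=0.76289 <1
  x=-3.780: |R|=0.67257 <1
  x=-3.250: |R|=0.56000 <1
  x=-6.600: |R|=1.06250 >1
  x=-6.536: |R|=1.05621 >1
So |R|<1 on (-6.0000, 0).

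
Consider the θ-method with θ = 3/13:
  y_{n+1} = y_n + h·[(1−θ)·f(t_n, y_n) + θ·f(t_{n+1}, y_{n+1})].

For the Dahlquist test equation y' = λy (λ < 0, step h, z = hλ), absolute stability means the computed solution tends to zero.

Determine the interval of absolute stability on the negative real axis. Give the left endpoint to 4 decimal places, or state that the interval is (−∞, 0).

(-3.7143, 0).

With y'=λy (z=hλ):
  y_{n+1} = y_n + z·[10/13·y_n + 3/13·y_{n+1}] ⇒ (1 − 3/13z)y_{n+1} = (1 + 10/13z)y_n
  so R(z) = (1 + 10/13z)/(1 − 3/13z).

Solve |R(x)|<1 on ℝ⁻.
x=-1: |R|=0.1875
R=−1: 1+10/13x = −1+3/13x ⇒ -7/13x=2 ⇒ x=2/(-7/13)=-3.7143
Confirm numerically:
  x=-3.518: |R|=0.94167 <1
  x=-2.574: |R|=0.61481 <1
  x=-1.737: |R|=0.23996 <1
  x=-4.018: |R|=1.08486 >1
  x=-3.947: |R|=1.06558 >1
  x=-3.833: |R|=1.03392 >1
Stable set (-3.7143, 0).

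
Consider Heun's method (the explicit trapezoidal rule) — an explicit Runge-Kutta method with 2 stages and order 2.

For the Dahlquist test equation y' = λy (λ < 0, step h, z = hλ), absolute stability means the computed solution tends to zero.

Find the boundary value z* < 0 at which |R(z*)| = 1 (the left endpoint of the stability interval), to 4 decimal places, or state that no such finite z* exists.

z* = -2.0000.

With y'=λy (z=hλ):
  order 2, 2-stage ⇒ R(z)=1+z+z^2/2
  (e.g. R(-0.67)=0.55445, |R|=0.55445)

Need |R(x)|<1, x<0.
x=-0.67: |R|=0.5544
|R(-1.35)|=0.5613 |R(-0.98)|=0.5002 |R(-0.97)|=0.5005
Bisect:
  x_lo=-2.6922 |R|=1.9317  x_hi=-0.0900 |R|=0.9140
  mid=-1.39111 |R|=0.57648 →hi
  mid=-2.04165 |R|=1.04252 →lo
  mid=-1.71638 |R|=0.75660 →hi
  mid=-1.87901 |R|=0.88633 →hi
  mid=-1.96033 |R|=0.96112 →hi
  mid=-2.00099 |R|=1.00099 →lo
  mid=-1.98066 |R|=0.98085 →hi
  mid=-1.99083 |R|=0.99087 →hi
  ...
  [-2.00004,-1.99988] ⇒ x*=-2.0000
Interval (-2.0000, 0).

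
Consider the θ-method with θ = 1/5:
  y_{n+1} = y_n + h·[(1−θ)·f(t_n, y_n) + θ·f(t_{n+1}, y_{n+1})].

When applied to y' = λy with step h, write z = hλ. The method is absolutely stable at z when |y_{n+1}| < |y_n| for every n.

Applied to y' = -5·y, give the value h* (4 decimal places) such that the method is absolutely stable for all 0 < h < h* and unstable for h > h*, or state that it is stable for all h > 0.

Test eqn y'=λy, z=hλ:
  y_{n+1} = y_n + z·[4/5·y_n + 1/5·y_{n+1}] ⇒ (1 − 1/5z)y_{n+1} = (1 + 4/5z)y_n
  Hence R(z) = (1 + 4/5z)/(1 − 1/5z).

Boundary: |R(x)|=1, x<0.
x=-1.3: |R|=0.0317
R=−1: 1+4/5x = −1+1/5x ⇒ -3/5x=2 ⇒ x=2/(-3/5)=-3.3333
Confirm numerically:
  x=-3.240: |R|=0.96602 <1
  x=-2.932: |R|=0.84821 <1
  x=-2.100: |R|=0.47887 <1
  x=-1.995: |R|=0.42602 <1
  x=-3.860: |R|=1.17833 >1
  x=-3.621: |R|=1.10010 >1
Interval (-3.3333, 0).

(-3.3333,0); λ=-5 ⇒ h* = (10/3)/5 = 0.6667.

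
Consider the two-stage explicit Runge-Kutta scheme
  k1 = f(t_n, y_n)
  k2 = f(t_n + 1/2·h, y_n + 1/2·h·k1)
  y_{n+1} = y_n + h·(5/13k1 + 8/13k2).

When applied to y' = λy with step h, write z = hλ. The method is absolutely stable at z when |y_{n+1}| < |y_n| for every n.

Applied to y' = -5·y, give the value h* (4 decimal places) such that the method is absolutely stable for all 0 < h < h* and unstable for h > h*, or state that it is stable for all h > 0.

(-3.2500,0); λ=-5 ⇒ h* = (13/4)/5 = 0.6500.

Test eqn y'=λy, z=hλ:
  k1=λy_n ⇒ h·k1=z·y_n;  k2=λ(1+1/2z)y_n ⇒ h·k2=z(1+1/2z)y_n
  y_{n+1}/y_n = 1 + 5/13z + 8/13z(1+1/2z) = 1 + z + 4/13z²
  R(z) = 1 + z + 4/13z².

Boundary: |R(x)|=1, x<0.
x=-0.98: |R|=0.3155
R=1: x+4/13x²=0 ⇒ x=−13/4=-3.2500; min R=1−1/(4·4/13)=0.1875>−1
Confirm numerically:
  x=-2.656: |R|=0.51456 <1
  x=-1.847: |R|=0.20266 <1
  x=-1.614: |R|=0.18754 <1
  x=-3.635: |R|=1.43061 >1
  x=-3.533: |R|=1.30764 >1
Stable set (-3.2500, 0).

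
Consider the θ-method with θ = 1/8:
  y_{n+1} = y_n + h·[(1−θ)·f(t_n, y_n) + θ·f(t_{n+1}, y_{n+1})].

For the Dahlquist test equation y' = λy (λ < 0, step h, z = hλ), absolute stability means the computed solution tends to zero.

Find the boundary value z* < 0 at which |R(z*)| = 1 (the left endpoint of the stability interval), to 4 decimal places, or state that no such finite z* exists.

On y'=λy, z=hλ:
  y_{n+1} = y_n + z·[7/8·y_n + 1/8·y_{n+1}] ⇒ (1 − 1/8z)y_{n+1} = (1 + 7/8z)y_n
  ⇒ R(z) = (1 + 7/8z)/(1 − 1/8z).

Solve |R(x)|<1 on ℝ⁻.
x=-1.48: |R|=0.2489
R=−1: 1+7/8x = −1+1/8x ⇒ -3/4x=2 ⇒ x=2/(-3/4)=-2.6667
Confirm numerically:
  x=-2.228: |R|=0.74267 <1
  x=-2.213: |R|=0.73348 <1
  x=-1.517: |R|=0.27519 <1
  x=-3.214: |R|=1.29285 >1
  x=-3.120: |R|=1.24460 >1
  x=-3.032: |R|=1.19869 >1
So |R|<1 on (-2.6667, 0).

left endpoint -2.6667.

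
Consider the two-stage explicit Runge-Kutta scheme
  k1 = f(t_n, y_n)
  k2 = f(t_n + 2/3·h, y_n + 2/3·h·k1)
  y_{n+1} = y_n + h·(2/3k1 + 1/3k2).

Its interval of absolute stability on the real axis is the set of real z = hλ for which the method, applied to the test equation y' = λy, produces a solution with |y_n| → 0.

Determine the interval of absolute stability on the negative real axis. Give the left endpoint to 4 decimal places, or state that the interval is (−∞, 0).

On y'=λy, z=hλ:
  k1=λy_n ⇒ h·k1=z·y_n;  k2=λ(1+2/3z)y_n ⇒ h·k2=z(1+2/3z)y_n
  y_{n+1}/y_n = 1 + 2/3z + 1/3z(1+2/3z) = 1 + z + 2/9z²
  ⇒ R(z) = 1 + z + 2/9z².

Find x<0 with |R(x)|<1.
x=-0.7: |R|=0.4089
R=1: x+2/9x²=0 ⇒ x=−9/2=-4.5000; min R=1−1/(4·2/9)=-0.1250>−1
Confirm numerically:
  x=-3.946: |R|=0.51420 <1
  x=-3.221: |R|=0.08452 <1
  x=-2.701: |R|=0.07980 <1
  x=-2.576: |R|=0.10138 <1
  x=-5.075: |R|=1.64847 >1
  x=-4.914: |R|=1.45209 >1
  x=-4.826: |R|=1.34962 >1
So |R|<1 on (-4.5000, 0).

(-4.5000, 0).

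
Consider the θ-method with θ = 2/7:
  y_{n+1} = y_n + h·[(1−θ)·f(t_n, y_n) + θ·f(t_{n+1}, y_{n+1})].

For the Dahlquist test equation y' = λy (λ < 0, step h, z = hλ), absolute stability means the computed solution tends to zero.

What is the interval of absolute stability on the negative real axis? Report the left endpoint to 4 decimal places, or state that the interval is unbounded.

z∈(-4.6667,0).

On y'=λy, z=hλ:
  y_{n+1} = y_n + z·[5/7·y_n + 2/7·y_{n+1}] ⇒ (1 − 2/7z)y_{n+1} = (1 + 5/7z)y_n
  Hence R(z) = (1 + 5/7z)/(1 − 2/7z).

Solve |R(x)|<1 on ℝ⁻.
x=-0.49: |R|=0.5702
R=−1: 1+5/7x = −1+2/7x ⇒ -3/7x=2 ⇒ x=2/(-3/7)=-4.6667
Confirm numerically:
  x=-3.973: |R|=0.86077 <1
  x=-3.855: |R|=0.83447 <1
  x=-2.802: |R|=0.55617 <1
  x=-5.128: |R|=1.08020 >1
  x=-5.004: |R|=1.05950 >1
So |R|<1 on (-4.6667, 0).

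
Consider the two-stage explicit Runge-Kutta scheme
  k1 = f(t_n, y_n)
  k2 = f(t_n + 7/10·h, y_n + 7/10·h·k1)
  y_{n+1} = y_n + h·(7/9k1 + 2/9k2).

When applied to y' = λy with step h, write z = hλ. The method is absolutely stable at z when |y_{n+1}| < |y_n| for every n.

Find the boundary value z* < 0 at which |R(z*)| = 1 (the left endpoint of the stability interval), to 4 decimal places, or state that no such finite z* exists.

Set f=λy, z=hλ:
  k1=λy_n ⇒ h·k1=z·y_n;  k2=λ(1+7/10z)y_n ⇒ h·k2=z(1+7/10z)y_n
  y_{n+1}/y_n = 1 + 7/9z + 2/9z(1+7/10z) = 1 + z + 7/45z²
  so R(z) = 1 + z + 7/45z².

Solve |R(x)|<1 on ℝ⁻.
x=-0.79: |R|=0.3071
R=1: x+7/45x²=0 ⇒ x=−45/7=-6.4286; min R=1−1/(4·7/45)=-0.6071>−1
Confirm numerically:
  x=-5.814: |R|=0.44418 <1
  x=-5.775: |R|=0.41288 <1
  x=-4.866: |R|=0.18276 <1
  x=-4.261: |R|=0.43671 <1
  x=-6.900: |R|=1.50600 >1
  x=-6.748: |R|=1.33530 >1
  x=-6.740: |R|=1.32652 >1
Stable set (-6.4286, 0).

z* = -6.4286.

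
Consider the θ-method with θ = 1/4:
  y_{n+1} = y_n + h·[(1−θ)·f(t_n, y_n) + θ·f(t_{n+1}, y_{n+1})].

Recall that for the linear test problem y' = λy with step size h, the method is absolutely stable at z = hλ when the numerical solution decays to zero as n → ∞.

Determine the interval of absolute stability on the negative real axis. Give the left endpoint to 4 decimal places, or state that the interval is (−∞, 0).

With y'=λy (z=hλ):
  y_{n+1} = y_n + z·[3/4·y_n + 1/4·y_{n+1}] ⇒ (1 − 1/4z)y_{n+1} = (1 + 3/4z)y_n
  so R(z) = (1 + 3/4z)/(1 − 1/4z).

Boundary: |R(x)|=1, x<0.
x=-1.37: |R|=0.0205
R=−1: 1+3/4x = −1+1/4x ⇒ -1/2x=2 ⇒ x=2/(-1/2)=-4.0000
Confirm numerically:
  x=-3.525: |R|=0.87375 <1
  x=-2.567: |R|=0.56358 <1
  x=-1.915: |R|=0.29501 <1
  x=-4.521: |R|=1.12229 >1
  x=-4.128: |R|=1.03150 >1
  x=-4.028: |R|=1.00698 >1
So |R|<1 on (-4.0000, 0).

z∈(-4.0000,0).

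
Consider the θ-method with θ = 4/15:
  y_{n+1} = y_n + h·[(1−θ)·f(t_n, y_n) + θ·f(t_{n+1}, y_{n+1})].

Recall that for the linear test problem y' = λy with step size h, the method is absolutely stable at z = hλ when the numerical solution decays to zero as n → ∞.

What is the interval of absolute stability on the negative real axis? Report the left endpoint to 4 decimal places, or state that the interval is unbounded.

With y'=λy (z=hλ):
  y_{n+1} = y_n + z·[11/15·y_n + 4/15·y_{n+1}] ⇒ (1 − 4/15z)y_{n+1} = (1 + 11/15z)y_n
  R(z) = (1 + 11/15z)/(1 − 4/15z).

Need |R(x)|<1, x<0.
x=-1.79: |R|=0.2116
R=−1: 1+11/15x = −1+4/15x ⇒ -7/15x=2 ⇒ x=2/(-7/15)=-4.2857
Confirm numerically:
  x=-4.188: |R|=0.97846 <1
  x=-3.819: |R|=0.89209 <1
  x=-2.762: |R|=0.59053 <1
  x=-4.677: |R|=1.08126 >1
  x=-4.611: |R|=1.06808 >1
  x=-4.362: |R|=1.01646 >1
So |R|<1 on (-4.2857, 0).

(-4.2857, 0).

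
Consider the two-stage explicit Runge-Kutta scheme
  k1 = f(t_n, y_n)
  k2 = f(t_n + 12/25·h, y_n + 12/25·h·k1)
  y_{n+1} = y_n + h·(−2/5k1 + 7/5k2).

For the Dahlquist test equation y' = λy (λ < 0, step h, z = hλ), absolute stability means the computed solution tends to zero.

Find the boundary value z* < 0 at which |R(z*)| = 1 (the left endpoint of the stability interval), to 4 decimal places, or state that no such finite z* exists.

Test eqn y'=λy, z=hλ:
  k1=λy_n ⇒ h·k1=z·y_n;  k2=λ(1+12/25z)y_n ⇒ h·k2=z(1+12/25z)y_n
  y_{n+1}/y_n = 1 − 2/5z + 7/5z(1+12/25z) = 1 + z + 84/125z²
  R(z) = 1 + z + 84/125z².

Need |R(x)|<1, x<0.
x=-0.51: |R|=0.6648
R=1: x+84/125x²=0 ⇒ x=−125/84=-1.4881; min R=1−1/(4·84/125)=0.6280>−1
Confirm numerically:
  x=-1.113: |R|=0.71945 <1
  x=-1.110: |R|=0.71797 <1
  x=-0.715: |R|=0.62854 <1
  x=-1.911: |R|=1.54309 >1
  x=-1.683: |R|=1.22043 >1
So |R|<1 on (-1.4881, 0).

z* = -1.4881.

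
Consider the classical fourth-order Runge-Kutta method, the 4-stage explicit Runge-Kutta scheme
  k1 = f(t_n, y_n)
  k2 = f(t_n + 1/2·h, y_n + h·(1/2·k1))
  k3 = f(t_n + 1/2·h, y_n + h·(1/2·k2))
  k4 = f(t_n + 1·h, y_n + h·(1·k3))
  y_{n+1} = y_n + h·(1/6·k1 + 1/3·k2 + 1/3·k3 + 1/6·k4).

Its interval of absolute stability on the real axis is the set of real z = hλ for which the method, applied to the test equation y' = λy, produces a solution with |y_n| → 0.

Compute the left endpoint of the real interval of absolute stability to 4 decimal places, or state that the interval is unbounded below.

left endpoint -2.7853.

With y'=λy (z=hλ):
  order 4, 4-stage ⇒ R(z)=1+z+z^2/2+z^3/6+z^4/24
  (e.g. R(-1.18)=0.32314, |R|=0.32314)

Find x<0 with |R(x)|<1.
x=-1.18: |R|=0.3231
|R(-3.08)|=1.5432 |R(-2.88)|=1.1524 |R(-0.73)|=0.4834
Bisect:
  x_lo=-3.1383 |R|=1.6763  x_hi=-0.2255 |R|=0.7982
  mid=-1.68186 |R|=0.27295 →hi
  mid=-2.41005 |R|=0.56676 →hi
  mid=-2.77415 |R|=0.98333 →hi
  mid=-2.95620 |R|=1.28978 →lo
  mid=-2.86518 |R|=1.12728 →lo
  mid=-2.81967 |R|=1.05307 →lo
  mid=-2.79691 |R|=1.01766 →lo
  mid=-2.78553 |R|=1.00036 →lo
  ...
  [-2.78535,-2.78518] ⇒ x*=-2.7853
Stable set (-2.7853, 0).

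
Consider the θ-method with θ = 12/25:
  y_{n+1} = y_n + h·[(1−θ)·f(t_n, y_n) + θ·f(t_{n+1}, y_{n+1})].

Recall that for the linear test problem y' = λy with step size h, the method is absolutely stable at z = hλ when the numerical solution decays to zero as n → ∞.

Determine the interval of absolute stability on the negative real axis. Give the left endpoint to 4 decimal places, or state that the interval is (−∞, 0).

On y'=λy, z=hλ:
  y_{n+1} = y_n + z·[13/25·y_n + 12/25·y_{n+1}] ⇒ (1 − 12/25z)y_{n+1} = (1 + 13/25z)y_n
  Hence R(z) = (1 + 13/25z)/(1 − 12/25z).

Find x<0 with |R(x)|<1.
x=-1.47: |R|=0.1381
R=−1: 1+13/25x = −1+12/25x ⇒ -1/25x=2 ⇒ x=2/(-1/25)=-50.0000
Confirm numerically:
  x=-48.122: |R|=0.99688 <1
  x=-37.078: |R|=0.97250 <1
  x=-32.390: |R|=0.95743 <1
  x=-50.454: |R|=1.00072 >1
  x=-50.203: |R|=1.00032 >1
  x=-50.123: |R|=1.00020 >1
So |R|<1 on (-50.0000, 0).

(-50.0000, 0).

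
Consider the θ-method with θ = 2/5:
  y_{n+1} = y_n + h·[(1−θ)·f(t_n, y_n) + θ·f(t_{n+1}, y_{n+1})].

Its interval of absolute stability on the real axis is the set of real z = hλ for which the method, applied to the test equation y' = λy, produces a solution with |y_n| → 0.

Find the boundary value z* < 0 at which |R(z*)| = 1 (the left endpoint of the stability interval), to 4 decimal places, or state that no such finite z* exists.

z* = -10.0000.

On y'=λy, z=hλ:
  y_{n+1} = y_n + z·[3/5·y_n + 2/5·y_{n+1}] ⇒ (1 − 2/5z)y_{n+1} = (1 + 3/5z)y_n
  ⇒ R(z) = (1 + 3/5z)/(1 − 2/5z).

Need |R(x)|<1, x<0.
x=-0.61: |R|=0.5096
R=−1: 1+3/5x = −1+2/5x ⇒ -1/5x=2 ⇒ x=2/(-1/5)=-10.0000
Confirm numerically:
  x=-9.510: |R|=0.97960 <1
  x=-7.252: |R|=0.85911 <1
  x=-4.062: |R|=0.54755 <1
  x=-10.552: |R|=1.02115 >1
  x=-10.052: |R|=1.00207 >1
Interval (-10.0000, 0).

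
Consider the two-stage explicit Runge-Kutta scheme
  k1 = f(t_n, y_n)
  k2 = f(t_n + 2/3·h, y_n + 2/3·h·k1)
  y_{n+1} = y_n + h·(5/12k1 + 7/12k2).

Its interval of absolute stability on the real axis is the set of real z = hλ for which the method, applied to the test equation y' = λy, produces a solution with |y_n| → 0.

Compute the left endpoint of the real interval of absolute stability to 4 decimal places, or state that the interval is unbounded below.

With y'=λy (z=hλ):
  k1=λy_n ⇒ h·k1=z·y_n;  k2=λ(1+2/3z)y_n ⇒ h·k2=z(1+2/3z)y_n
  y_{n+1}/y_n = 1 + 5/12z + 7/12z(1+2/3z) = 1 + z + 7/18z²
  Hence R(z) = 1 + z + 7/18z².

Find x<0 with |R(x)|<1.
x=-0.74: |R|=0.4730
R=1: x+7/18x²=0 ⇒ x=−18/7=-2.5714; min R=1−1/(4·7/18)=0.3571>−1
Confirm numerically:
  x=-2.454: |R|=0.88793 <1
  x=-2.192: |R|=0.67656 <1
  x=-1.307: |R|=0.35732 <1
  x=-1.151: |R|=0.36420 <1
  x=-2.910: |R|=1.38315 >1
  x=-2.836: |R|=1.29179 >1
  x=-2.773: |R|=1.21737 >1
Stable set (-2.5714, 0).

left endpoint -2.5714.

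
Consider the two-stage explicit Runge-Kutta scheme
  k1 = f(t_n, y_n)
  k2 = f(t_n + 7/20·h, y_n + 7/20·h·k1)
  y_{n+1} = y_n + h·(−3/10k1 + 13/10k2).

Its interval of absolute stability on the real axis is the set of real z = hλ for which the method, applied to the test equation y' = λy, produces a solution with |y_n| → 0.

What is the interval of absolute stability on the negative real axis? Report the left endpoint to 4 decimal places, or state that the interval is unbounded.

(-2.1978, 0).

Set f=λy, z=hλ:
  k1=λy_n ⇒ h·k1=z·y_n;  k2=λ(1+7/20z)y_n ⇒ h·k2=z(1+7/20z)y_n
  y_{n+1}/y_n = 1 − 3/10z + 13/10z(1+7/20z) = 1 + z + 91/200z²
  so R(z) = 1 + z + 91/200z².

Solve |R(x)|<1 on ℝ⁻.
x=-0.57: |R|=0.5778
R=1: x+91/200x²=0 ⇒ x=−200/91=-2.1978; min R=1−1/(4·91/200)=0.4505>−1
Confirm numerically:
  x=-2.154: |R|=0.95707 <1
  x=-1.857: |R|=0.71204 <1
  x=-1.629: |R|=0.57841 <1
  x=-1.500: |R|=0.52375 <1
  x=-2.735: |R|=1.66850 >1
  x=-2.700: |R|=1.61695 >1
Stable set (-2.1978, 0).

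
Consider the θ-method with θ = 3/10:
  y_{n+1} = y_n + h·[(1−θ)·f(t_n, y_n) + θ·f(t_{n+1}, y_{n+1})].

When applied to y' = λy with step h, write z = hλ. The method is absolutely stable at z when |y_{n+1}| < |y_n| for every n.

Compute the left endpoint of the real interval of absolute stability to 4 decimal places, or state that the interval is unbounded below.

Set f=λy, z=hλ:
  y_{n+1} = y_n + z·[7/10·y_n + 3/10·y_{n+1}] ⇒ (1 − 3/10z)y_{n+1} = (1 + 7/10z)y_n
  ⇒ R(z) = (1 + 7/10z)/(1 − 3/10z).

Boundary: |R(x)|=1, x<0.
x=-1.24: |R|=0.0962
R=−1: 1+7/10x = −1+3/10x ⇒ -2/5x=2 ⇒ x=2/(-2/5)=-5.0000
Confirm numerically:
  x=-4.686: |R|=0.94779 <1
  x=-3.385: |R|=0.67948 <1
  x=-3.079: |R|=0.60056 <1
  x=-5.549: |R|=1.08241 >1
  x=-5.297: |R|=1.04588 >1
  x=-5.294: |R|=1.04544 >1
Stable set (-5.0000, 0).

z* = -5.0000.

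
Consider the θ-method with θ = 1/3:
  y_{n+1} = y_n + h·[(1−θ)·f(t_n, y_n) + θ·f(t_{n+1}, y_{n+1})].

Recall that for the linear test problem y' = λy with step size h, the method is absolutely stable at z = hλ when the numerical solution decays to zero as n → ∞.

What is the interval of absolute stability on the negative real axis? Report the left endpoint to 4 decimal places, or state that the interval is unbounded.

z∈(-6.0000,0).

On y'=λy, z=hλ:
  y_{n+1} = y_n + z·[2/3·y_n + 1/3·y_{n+1}] ⇒ (1 − 1/3z)y_{n+1} = (1 + 2/3z)y_n
  Hence R(z) = (1 + 2/3z)/(1 − 1/3z).

Solve |R(x)|<1 on ℝ⁻.
x=-1.13: |R|=0.1792
R=−1: 1+2/3x = −1+1/3x ⇒ -1/3x=2 ⇒ x=2/(-1/3)=-6.0000
Confirm numerically:
  x=-5.592: |R|=0.95251 <1
  x=-5.440: |R|=0.93365 <1
  x=-4.972: |R|=0.87105 <1
  x=-6.523: |R|=1.05492 >1
  x=-6.131: |R|=1.01435 >1
Interval (-6.0000, 0).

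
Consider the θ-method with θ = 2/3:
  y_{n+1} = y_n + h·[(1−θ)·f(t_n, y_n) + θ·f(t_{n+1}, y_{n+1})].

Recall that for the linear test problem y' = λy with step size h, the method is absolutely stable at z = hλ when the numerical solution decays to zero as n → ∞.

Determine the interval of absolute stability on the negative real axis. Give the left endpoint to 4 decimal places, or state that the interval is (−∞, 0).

interval (−∞, 0).

With y'=λy (z=hλ):
  y_{n+1} = y_n + z·[1/3·y_n + 2/3·y_{n+1}] ⇒ (1 − 2/3z)y_{n+1} = (1 + 1/3z)y_n
  Hence R(z) = (1 + 1/3z)/(1 − 2/3z).

Solve |R(x)|<1 on ℝ⁻.
x=-1.5: |R|=0.2500
x=-2: |R|=0.1429
x=-10: |R|=0.3043
x=-100: |R|=0.4778
θ=2/3≥1/2 ⇒ |1+1/3x|<|1−2/3x| ∀x<0 ⇒ stable on all of ℝ⁻.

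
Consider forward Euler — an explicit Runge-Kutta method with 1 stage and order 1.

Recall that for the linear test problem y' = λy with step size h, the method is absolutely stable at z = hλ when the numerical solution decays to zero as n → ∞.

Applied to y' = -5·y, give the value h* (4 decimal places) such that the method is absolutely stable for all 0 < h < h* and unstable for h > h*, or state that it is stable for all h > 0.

On y'=λy, z=hλ:
  order 1, 1-stage ⇒ R(z)=1+z
  (e.g. R(-0.74)=0.26000, |R|=0.26000)

Solve |R(x)|<1 on ℝ⁻.
x=-0.74: |R|=0.2600
|R(-2.14)|=1.1400 |R(-1.88)|=0.8800 |R(-1.69)|=0.6900
Bisect:
  x_lo=-2.4875 |R|=1.4875  x_hi=-0.1605 |R|=0.8395
  mid=-1.32403 |R|=0.32403 →hi
  mid=-1.90578 |R|=0.90578 →hi
  mid=-2.19666 |R|=1.19666 →lo
  mid=-2.05122 |R|=1.05122 →lo
  mid=-1.97850 |R|=0.97850 →hi
  mid=-2.01486 |R|=1.01486 →lo
  mid=-1.99668 |R|=0.99668 →hi
  ...
  [-2.00009,-1.99995] ⇒ x*=-2.0000
So |R|<1 on (-2.0000, 0).

(-2.0000,0); λ=-5 ⇒ h* = 0.4000.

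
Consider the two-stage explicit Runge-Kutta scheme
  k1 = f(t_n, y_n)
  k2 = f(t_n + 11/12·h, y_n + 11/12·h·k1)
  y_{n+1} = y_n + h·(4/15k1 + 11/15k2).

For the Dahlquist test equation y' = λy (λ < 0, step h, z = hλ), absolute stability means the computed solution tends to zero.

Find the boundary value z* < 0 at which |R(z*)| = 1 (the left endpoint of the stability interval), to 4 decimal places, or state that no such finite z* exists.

z* = -1.4876.

On y'=λy, z=hλ:
  k1=λy_n ⇒ h·k1=z·y_n;  k2=λ(1+11/12z)y_n ⇒ h·k2=z(1+11/12z)y_n
  y_{n+1}/y_n = 1 + 4/15z + 11/15z(1+11/12z) = 1 + z + 121/180z²
  ⇒ R(z) = 1 + z + 121/180z².

Find x<0 with |R(x)|<1.
x=-1.32: |R|=0.8513
R=1: x+121/180x²=0 ⇒ x=−180/121=-1.4876; min R=1−1/(4·121/180)=0.6281>−1
Confirm numerically:
  x=-1.280: |R|=0.82137 <1
  x=-0.798: |R|=0.63007 <1
  x=-0.680: |R|=0.63084 <1
  x=-2.010: |R|=1.70584 >1
  x=-1.656: |R|=1.18746 >1
Interval (-1.4876, 0).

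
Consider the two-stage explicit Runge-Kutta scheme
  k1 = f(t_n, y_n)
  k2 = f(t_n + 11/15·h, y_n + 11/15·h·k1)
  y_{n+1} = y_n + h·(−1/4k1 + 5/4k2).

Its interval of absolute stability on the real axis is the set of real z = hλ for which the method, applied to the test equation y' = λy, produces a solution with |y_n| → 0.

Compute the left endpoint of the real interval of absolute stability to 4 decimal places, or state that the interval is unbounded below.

Test eqn y'=λy, z=hλ:
  k1=λy_n ⇒ h·k1=z·y_n;  k2=λ(1+11/15z)y_n ⇒ h·k2=z(1+11/15z)y_n
  y_{n+1}/y_n = 1 − 1/4z + 5/4z(1+11/15z) = 1 + z + 11/12z²
  so R(z) = 1 + z + 11/12z².

Find x<0 with |R(x)|<1.
x=-1.21: |R|=1.1321
R=1: x+11/12x²=0 ⇒ x=−12/11=-1.0909; min R=1−1/(4·11/12)=0.7273>−1
Confirm numerically:
  x=-0.879: |R|=0.82925 <1
  x=-0.804: |R|=0.78855 <1
  x=-0.563: |R|=0.72755 <1
  x=-0.472: |R|=0.73222 <1
  x=-1.494: |R|=1.55203 >1
  x=-1.416: |R|=1.42197 >1
  x=-1.158: |R|=1.07122 >1
So |R|<1 on (-1.0909, 0).

left endpoint -1.0909.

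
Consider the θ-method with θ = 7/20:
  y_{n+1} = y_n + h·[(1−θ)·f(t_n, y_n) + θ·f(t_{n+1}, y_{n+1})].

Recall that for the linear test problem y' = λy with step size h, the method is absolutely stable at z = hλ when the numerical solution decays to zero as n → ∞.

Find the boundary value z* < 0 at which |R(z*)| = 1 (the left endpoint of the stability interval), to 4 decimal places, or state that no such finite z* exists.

z* = -6.6667.

Set f=λy, z=hλ:
  y_{n+1} = y_n + z·[13/20·y_n + 7/20·y_{n+1}] ⇒ (1 − 7/20z)y_{n+1} = (1 + 13/20z)y_n
  so R(z) = (1 + 13/20z)/(1 − 7/20z).

Need |R(x)|<1, x<0.
x=-1.04: |R|=0.2375
R=−1: 1+13/20x = −1+7/20x ⇒ -3/10x=2 ⇒ x=2/(-3/10)=-6.6667
Confirm numerically:
  x=-5.289: |R|=0.85504 <1
  x=-4.842: |R|=0.79686 <1
  x=-4.673: |R|=0.77306 <1
  x=-2.712: |R|=0.39134 <1
  x=-6.708: |R|=1.00370 >1
  x=-6.704: |R|=1.00335 >1
So |R|<1 on (-6.6667, 0).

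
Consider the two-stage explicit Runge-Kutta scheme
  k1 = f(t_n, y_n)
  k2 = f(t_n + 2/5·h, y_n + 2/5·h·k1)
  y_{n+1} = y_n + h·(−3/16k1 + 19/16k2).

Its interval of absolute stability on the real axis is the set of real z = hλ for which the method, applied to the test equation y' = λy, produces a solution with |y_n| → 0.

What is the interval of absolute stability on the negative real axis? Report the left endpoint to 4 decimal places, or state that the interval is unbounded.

Test eqn y'=λy, z=hλ:
  k1=λy_n ⇒ h·k1=z·y_n;  k2=λ(1+2/5z)y_n ⇒ h·k2=z(1+2/5z)y_n
  y_{n+1}/y_n = 1 − 3/16z + 19/16z(1+2/5z) = 1 + z + 19/40z²
  R(z) = 1 + z + 19/40z².

Need |R(x)|<1, x<0.
x=-1.67: |R|=0.6547
R=1: x+19/40x²=0 ⇒ x=−40/19=-2.1053; min R=1−1/(4·19/40)=0.4737>−1
Confirm numerically:
  x=-1.984: |R|=0.88572 <1
  x=-1.970: |R|=0.87343 <1
  x=-1.265: |R|=0.49511 <1
  x=-1.183: |R|=0.48176 <1
  x=-2.399: |R|=1.33472 >1
  x=-2.385: |R|=1.31691 >1
  x=-2.286: |R|=1.19625 >1
Stable set (-2.1053, 0).

(-2.1053, 0).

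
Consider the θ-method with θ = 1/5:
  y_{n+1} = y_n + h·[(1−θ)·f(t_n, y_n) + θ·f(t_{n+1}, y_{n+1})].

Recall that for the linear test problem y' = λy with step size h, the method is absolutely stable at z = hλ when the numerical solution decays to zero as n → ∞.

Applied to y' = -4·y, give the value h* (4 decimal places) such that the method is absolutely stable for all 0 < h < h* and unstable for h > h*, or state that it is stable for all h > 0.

(-3.3333,0); λ=-4 ⇒ h* = (10/3)/4 = 0.8333.

Test eqn y'=λy, z=hλ:
  y_{n+1} = y_n + z·[4/5·y_n + 1/5·y_{n+1}] ⇒ (1 − 1/5z)y_{n+1} = (1 + 4/5z)y_n
  Hence R(z) = (1 + 4/5z)/(1 − 1/5z).

Need |R(x)|<1, x<0.
x=-0.95: |R|=0.2017
R=−1: 1+4/5x = −1+1/5x ⇒ -3/5x=2 ⇒ x=2/(-3/5)=-3.3333
Confirm numerically:
  x=-2.483: |R|=0.65909 <1
  x=-1.956: |R|=0.40598 <1
  x=-1.828: |R|=0.33861 <1
  x=-3.919: |R|=1.19700 >1
  x=-3.659: |R|=1.11283 >1
  x=-3.512: |R|=1.06297 >1
Interval (-3.3333, 0).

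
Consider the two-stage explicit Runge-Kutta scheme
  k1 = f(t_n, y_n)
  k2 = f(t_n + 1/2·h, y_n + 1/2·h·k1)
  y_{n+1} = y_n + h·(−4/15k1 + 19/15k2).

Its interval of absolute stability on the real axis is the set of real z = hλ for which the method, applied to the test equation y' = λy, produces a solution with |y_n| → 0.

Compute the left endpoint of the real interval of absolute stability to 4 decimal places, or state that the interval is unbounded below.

With y'=λy (z=hλ):
  k1=λy_n ⇒ h·k1=z·y_n;  k2=λ(1+1/2z)y_n ⇒ h·k2=z(1+1/2z)y_n
  y_{n+1}/y_n = 1 − 4/15z + 19/15z(1+1/2z) = 1 + z + 19/30z²
  so R(z) = 1 + z + 19/30z².

Need |R(x)|<1, x<0.
x=-0.74: |R|=0.6068
R=1: x+19/30x²=0 ⇒ x=−30/19=-1.5789; min R=1−1/(4·19/30)=0.6053>−1
Confirm numerically:
  x=-1.506: |R|=0.93042 <1
  x=-1.157: |R|=0.69081 <1
  x=-1.127: |R|=0.67742 <1
  x=-0.816: |R|=0.60571 <1
  x=-1.872: |R|=1.34744 >1
  x=-1.824: |R|=1.28308 >1
So |R|<1 on (-1.5789, 0).

left endpoint -1.5789.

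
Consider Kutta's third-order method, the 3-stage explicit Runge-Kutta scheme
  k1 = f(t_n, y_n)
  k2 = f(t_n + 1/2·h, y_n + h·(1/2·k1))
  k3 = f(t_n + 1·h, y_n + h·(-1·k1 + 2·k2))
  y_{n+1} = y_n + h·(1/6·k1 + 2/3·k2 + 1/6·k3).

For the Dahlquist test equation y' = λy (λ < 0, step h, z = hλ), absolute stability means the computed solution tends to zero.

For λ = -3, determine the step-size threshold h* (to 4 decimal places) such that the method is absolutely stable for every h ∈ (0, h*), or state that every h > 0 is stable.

Test eqn y'=λy, z=hλ:
  order 3, 3-stage ⇒ R(z)=1+z+z^2/2+z^3/6
  (e.g. R(-0.5)=0.60417, |R|=0.60417)

Boundary: |R(x)|=1, x<0.
x=-0.5: |R|=0.6042
|R(-2.45)|=0.8998 |R(-1.99)|=0.3234 |R(-1.5)|=0.0625
Bisect:
  x_lo=-2.9692 |R|=1.9239  x_hi=-0.1660 |R|=0.8470
  mid=-1.56760 |R|=0.01905 →hi
  mid=-2.26838 |R|=0.64095 →hi
  mid=-2.61877 |R|=1.18303 →lo
  mid=-2.44358 |R|=0.88984 →hi
  mid=-2.53118 |R|=1.03056 →lo
  mid=-2.48738 |R|=0.95877 →hi
  mid=-2.50928 |R|=0.99431 →hi
  ...
  [-2.51287,-2.51270] ⇒ x*=-2.5127
So |R|<1 on (-2.5127, 0).

(-2.5127,0); λ=-3 ⇒ h* = 0.8376.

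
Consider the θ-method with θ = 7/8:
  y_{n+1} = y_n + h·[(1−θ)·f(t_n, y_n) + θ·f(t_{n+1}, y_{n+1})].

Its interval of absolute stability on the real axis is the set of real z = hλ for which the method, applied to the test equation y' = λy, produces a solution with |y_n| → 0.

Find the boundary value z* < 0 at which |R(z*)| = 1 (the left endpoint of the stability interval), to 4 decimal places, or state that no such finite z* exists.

On y'=λy, z=hλ:
  y_{n+1} = y_n + z·[1/8·y_n + 7/8·y_{n+1}] ⇒ (1 − 7/8z)y_{n+1} = (1 + 1/8z)y_n
  Hence R(z) = (1 + 1/8z)/(1 − 7/8z).

Find x<0 with |R(x)|<1.
x=-1.42: |R|=0.3668
x=-2: |R|=0.2727
x=-10: |R|=0.0256
x=-100: |R|=0.1299
θ=7/8≥1/2 ⇒ |1+1/8x|<|1−7/8x| ∀x<0 ⇒ unbounded interval.

(−∞, 0) — no finite endpoint.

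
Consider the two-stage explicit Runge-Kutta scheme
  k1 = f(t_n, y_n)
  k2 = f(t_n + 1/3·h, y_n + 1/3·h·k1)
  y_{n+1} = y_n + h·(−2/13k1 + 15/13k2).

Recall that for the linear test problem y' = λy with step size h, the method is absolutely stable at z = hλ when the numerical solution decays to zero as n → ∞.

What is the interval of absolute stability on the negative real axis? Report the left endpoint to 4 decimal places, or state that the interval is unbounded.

z∈(-2.6000,0).

Test eqn y'=λy, z=hλ:
  k1=λy_n ⇒ h·k1=z·y_n;  k2=λ(1+1/3z)y_n ⇒ h·k2=z(1+1/3z)y_n
  y_{n+1}/y_n = 1 − 2/13z + 15/13z(1+1/3z) = 1 + z + 5/13z²
  ⇒ R(z) = 1 + z + 5/13z².

Find x<0 with |R(x)|<1.
x=-0.92: |R|=0.4055
R=1: x+5/13x²=0 ⇒ x=−13/5=-2.6000; min R=1−1/(4·5/13)=0.3500>−1
Confirm numerically:
  x=-2.399: |R|=0.81454 <1
  x=-2.185: |R|=0.65124 <1
  x=-2.026: |R|=0.55272 <1
  x=-1.332: |R|=0.35039 <1
  x=-2.910: |R|=1.34696 >1
  x=-2.880: |R|=1.31015 >1
  x=-2.627: |R|=1.02728 >1
Stable set (-2.6000, 0).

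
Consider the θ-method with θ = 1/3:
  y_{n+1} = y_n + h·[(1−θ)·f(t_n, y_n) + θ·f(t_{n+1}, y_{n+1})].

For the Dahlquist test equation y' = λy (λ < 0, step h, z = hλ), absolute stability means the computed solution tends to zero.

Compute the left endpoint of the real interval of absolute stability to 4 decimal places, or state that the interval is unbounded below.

Test eqn y'=λy, z=hλ:
  y_{n+1} = y_n + z·[2/3·y_n + 1/3·y_{n+1}] ⇒ (1 − 1/3z)y_{n+1} = (1 + 2/3z)y_n
  R(z) = (1 + 2/3z)/(1 − 1/3z).

Boundary: |R(x)|=1, x<0.
x=-1.68: |R|=0.0769
R=−1: 1+2/3x = −1+1/3x ⇒ -1/3x=2 ⇒ x=2/(-1/3)=-6.0000
Confirm numerically:
  x=-4.611: |R|=0.81750 <1
  x=-4.440: |R|=0.79032 <1
  x=-2.526: |R|=0.37134 <1
  x=-6.393: |R|=1.04184 >1
  x=-6.043: |R|=1.00476 >1
Interval (-6.0000, 0).

z* = -6.0000.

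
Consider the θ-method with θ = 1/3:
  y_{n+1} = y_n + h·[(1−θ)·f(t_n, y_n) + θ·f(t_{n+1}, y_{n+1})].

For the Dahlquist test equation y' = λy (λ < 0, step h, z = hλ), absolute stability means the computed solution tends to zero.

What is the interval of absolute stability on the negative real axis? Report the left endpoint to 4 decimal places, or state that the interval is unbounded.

Set f=λy, z=hλ:
  y_{n+1} = y_n + z·[2/3·y_n + 1/3·y_{n+1}] ⇒ (1 − 1/3z)y_{n+1} = (1 + 2/3z)y_n
  R(z) = (1 + 2/3z)/(1 − 1/3z).

Boundary: |R(x)|=1, x<0.
x=-0.52: |R|=0.5568
R=−1: 1+2/3x = −1+1/3x ⇒ -1/3x=2 ⇒ x=2/(-1/3)=-6.0000
Confirm numerically:
  x=-5.970: |R|=0.99666 <1
  x=-5.064: |R|=0.88393 <1
  x=-3.335: |R|=0.57932 <1
  x=-6.573: |R|=1.05986 >1
  x=-6.343: |R|=1.03671 >1
Stable set (-6.0000, 0).

(-6.0000, 0).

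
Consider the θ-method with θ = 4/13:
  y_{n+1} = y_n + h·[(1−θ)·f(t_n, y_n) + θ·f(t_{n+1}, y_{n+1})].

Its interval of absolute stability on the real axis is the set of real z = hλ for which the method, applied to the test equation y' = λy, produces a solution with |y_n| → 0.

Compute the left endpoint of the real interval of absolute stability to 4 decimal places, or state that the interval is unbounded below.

z* = -5.2000.

Test eqn y'=λy, z=hλ:
  y_{n+1} = y_n + z·[9/13·y_n + 4/13·y_{n+1}] ⇒ (1 − 4/13z)y_{n+1} = (1 + 9/13z)y_n
  ⇒ R(z) = (1 + 9/13z)/(1 − 4/13z).

Solve |R(x)|<1 on ℝ⁻.
x=-0.95: |R|=0.2649
R=−1: 1+9/13x = −1+4/13x ⇒ -5/13x=2 ⇒ x=2/(-5/13)=-5.2000
Confirm numerically:
  x=-3.553: |R|=0.69738 <1
  x=-3.427: |R|=0.66808 <1
  x=-2.940: |R|=0.54362 <1
  x=-5.724: |R|=1.07299 >1
  x=-5.564: |R|=1.05162 >1
Interval (-5.2000, 0).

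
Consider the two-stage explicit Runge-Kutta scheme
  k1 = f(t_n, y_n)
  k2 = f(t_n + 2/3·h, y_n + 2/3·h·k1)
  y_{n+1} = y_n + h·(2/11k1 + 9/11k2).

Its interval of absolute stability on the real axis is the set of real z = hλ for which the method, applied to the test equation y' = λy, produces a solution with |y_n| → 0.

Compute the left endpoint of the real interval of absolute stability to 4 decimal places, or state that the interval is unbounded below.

Set f=λy, z=hλ:
  k1=λy_n ⇒ h·k1=z·y_n;  k2=λ(1+2/3z)y_n ⇒ h·k2=z(1+2/3z)y_n
  y_{n+1}/y_n = 1 + 2/11z + 9/11z(1+2/3z) = 1 + z + 6/11z²
  ⇒ R(z) = 1 + z + 6/11z².

Boundary: |R(x)|=1, x<0.
x=-1.16: |R|=0.5740
R=1: x+6/11x²=0 ⇒ x=−11/6=-1.8333; min R=1−1/(4·6/11)=0.5417>−1
Confirm numerically:
  x=-1.785: |R|=0.95294 <1
  x=-1.026: |R|=0.54819 <1
  x=-0.829: |R|=0.54586 <1
  x=-2.395: |R|=1.73374 >1
  x=-2.355: |R|=1.67010 >1
  x=-1.997: |R|=1.17828 >1
So |R|<1 on (-1.8333, 0).

z* = -1.8333.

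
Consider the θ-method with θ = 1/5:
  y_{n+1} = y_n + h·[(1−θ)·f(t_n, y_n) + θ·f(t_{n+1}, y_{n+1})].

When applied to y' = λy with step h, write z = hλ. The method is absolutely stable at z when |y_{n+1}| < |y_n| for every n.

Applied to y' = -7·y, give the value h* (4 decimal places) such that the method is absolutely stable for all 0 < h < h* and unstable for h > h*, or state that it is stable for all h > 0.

Set f=λy, z=hλ:
  y_{n+1} = y_n + z·[4/5·y_n + 1/5·y_{n+1}] ⇒ (1 − 1/5z)y_{n+1} = (1 + 4/5z)y_n
  Hence R(z) = (1 + 4/5z)/(1 − 1/5z).

Solve |R(x)|<1 on ℝ⁻.
x=-1.77: |R|=0.3072
R=−1: 1+4/5x = −1+1/5x ⇒ -3/5x=2 ⇒ x=2/(-3/5)=-3.3333
Confirm numerically:
  x=-2.972: |R|=0.86402 <1
  x=-1.587: |R|=0.20465 <1
  x=-1.463: |R|=0.13183 <1
  x=-3.681: |R|=1.12015 >1
  x=-3.625: |R|=1.10145 >1
  x=-3.510: |R|=1.06228 >1
So |R|<1 on (-3.3333, 0).

(-3.3333,0); λ=-7 ⇒ h* = (10/3)/7 = 0.4762.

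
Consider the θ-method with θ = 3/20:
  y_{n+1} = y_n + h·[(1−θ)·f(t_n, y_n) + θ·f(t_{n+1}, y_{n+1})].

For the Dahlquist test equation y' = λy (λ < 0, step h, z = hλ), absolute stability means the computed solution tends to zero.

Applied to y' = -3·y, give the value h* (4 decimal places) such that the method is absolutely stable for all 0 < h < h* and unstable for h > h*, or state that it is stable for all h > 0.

On y'=λy, z=hλ:
  y_{n+1} = y_n + z·[17/20·y_n + 3/20·y_{n+1}] ⇒ (1 − 3/20z)y_{n+1} = (1 + 17/20z)y_n
  R(z) = (1 + 17/20z)/(1 − 3/20z).

Find x<0 with |R(x)|<1.
x=-1.2: |R|=0.0169
R=−1: 1+17/20x = −1+3/20x ⇒ -7/10x=2 ⇒ x=2/(-7/10)=-2.8571
Confirm numerically:
  x=-2.544: |R|=0.84134 <1
  x=-1.603: |R|=0.29227 <1
  x=-1.597: |R|=0.28837 <1
  x=-1.401: |R|=0.15771 <1
  x=-3.405: |R|=1.25385 >1
  x=-2.944: |R|=1.04218 >1
Interval (-2.8571, 0).

(-2.8571,0); λ=-3 ⇒ h* = (20/7)/3 = 0.9524.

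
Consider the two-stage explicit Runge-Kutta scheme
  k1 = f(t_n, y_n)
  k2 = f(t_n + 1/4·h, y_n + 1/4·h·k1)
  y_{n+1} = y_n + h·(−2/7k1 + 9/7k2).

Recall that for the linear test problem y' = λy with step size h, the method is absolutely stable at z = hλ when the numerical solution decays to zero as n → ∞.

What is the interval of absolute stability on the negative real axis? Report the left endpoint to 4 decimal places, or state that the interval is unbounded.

Test eqn y'=λy, z=hλ:
  k1=λy_n ⇒ h·k1=z·y_n;  k2=λ(1+1/4z)y_n ⇒ h·k2=z(1+1/4z)y_n
  y_{n+1}/y_n = 1 − 2/7z + 9/7z(1+1/4z) = 1 + z + 9/28z²
  Hence R(z) = 1 + z + 9/28z².

Need |R(x)|<1, x<0.
x=-1.13: |R|=0.2804
R=1: x+9/28x²=0 ⇒ x=−28/9=-3.1111; min R=1−1/(4·9/28)=0.2222>−1
Confirm numerically:
  x=-1.972: |R|=0.27797 <1
  x=-1.931: |R|=0.26753 <1
  x=-1.826: |R|=0.24573 <1
  x=-1.762: |R|=0.23592 <1
  x=-3.487: |R|=1.42130 >1
  x=-3.197: |R|=1.08826 >1
So |R|<1 on (-3.1111, 0).

z∈(-3.1111,0).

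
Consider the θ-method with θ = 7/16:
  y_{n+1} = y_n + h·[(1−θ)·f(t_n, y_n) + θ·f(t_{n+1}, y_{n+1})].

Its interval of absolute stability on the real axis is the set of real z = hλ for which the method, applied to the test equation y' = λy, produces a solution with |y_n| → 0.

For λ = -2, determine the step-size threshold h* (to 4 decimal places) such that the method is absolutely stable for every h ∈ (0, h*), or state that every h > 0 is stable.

Set f=λy, z=hλ:
  y_{n+1} = y_n + z·[9/16·y_n + 7/16·y_{n+1}] ⇒ (1 − 7/16z)y_{n+1} = (1 + 9/16z)y_n
  R(z) = (1 + 9/16z)/(1 − 7/16z).

Boundary: |R(x)|=1, x<0.
x=-0.95: |R|=0.3289
R=−1: 1+9/16x = −1+7/16x ⇒ -1/8x=2 ⇒ x=2/(-1/8)=-16.0000
Confirm numerically:
  x=-15.709: |R|=0.99538 <1
  x=-14.268: |R|=0.97011 <1
  x=-9.657: |R|=0.84825 <1
  x=-16.463: |R|=1.00706 >1
  x=-16.450: |R|=1.00686 >1
Stable set (-16.0000, 0).

(-16.0000,0); λ=-2 ⇒ h* = (16)/2 = 8.0000.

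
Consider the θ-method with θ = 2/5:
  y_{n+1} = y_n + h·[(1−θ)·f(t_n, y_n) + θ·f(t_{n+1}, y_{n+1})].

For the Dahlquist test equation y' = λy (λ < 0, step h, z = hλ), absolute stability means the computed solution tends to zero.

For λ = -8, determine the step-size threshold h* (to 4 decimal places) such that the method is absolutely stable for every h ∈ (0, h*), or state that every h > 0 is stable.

(-10.0000,0); λ=-8 ⇒ h* = (10)/8 = 1.2500.

With y'=λy (z=hλ):
  y_{n+1} = y_n + z·[3/5·y_n + 2/5·y_{n+1}] ⇒ (1 − 2/5z)y_{n+1} = (1 + 3/5z)y_n
  Hence R(z) = (1 + 3/5z)/(1 − 2/5z).

Need |R(x)|<1, x<0.
x=-1.54: |R|=0.0470
R=−1: 1+3/5x = −1+2/5x ⇒ -1/5x=2 ⇒ x=2/(-1/5)=-10.0000
Confirm numerically:
  x=-9.370: |R|=0.97346 <1
  x=-9.043: |R|=0.95855 <1
  x=-8.086: |R|=0.90960 <1
  x=-4.056: |R|=0.54667 <1
  x=-10.504: |R|=1.01938 >1
  x=-10.129: |R|=1.00511 >1
Interval (-10.0000, 0).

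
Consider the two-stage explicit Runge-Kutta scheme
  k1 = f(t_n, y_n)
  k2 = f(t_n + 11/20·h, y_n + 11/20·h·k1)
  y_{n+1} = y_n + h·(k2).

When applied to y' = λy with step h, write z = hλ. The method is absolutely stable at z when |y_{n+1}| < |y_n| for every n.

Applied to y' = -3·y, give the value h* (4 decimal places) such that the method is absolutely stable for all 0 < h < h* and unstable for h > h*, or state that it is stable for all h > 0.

(-1.8182,0); λ=-3 ⇒ h* = (20/11)/3 = 0.6061.

With y'=λy (z=hλ):
  k1=λy_n ⇒ h·k1=z·y_n;  k2=λ(1+11/20z)y_n ⇒ h·k2=z(1+11/20z)y_n
  y_{n+1}/y_n = 1 + z(1+11/20z) = 1 + z + 11/20z²
  Hence R(z) = 1 + z + 11/20z².

Need |R(x)|<1, x<0.
x=-0.99: |R|=0.5491
R=1: x+11/20x²=0 ⇒ x=−20/11=-1.8182; min R=1−1/(4·11/20)=0.5455>−1
Confirm numerically:
  x=-1.611: |R|=0.81643 <1
  x=-1.565: |R|=0.78207 <1
  x=-1.193: |R|=0.58979 <1
  x=-0.728: |R|=0.56349 <1
  x=-2.350: |R|=1.68738 >1
  x=-1.985: |R|=1.18212 >1
  x=-1.911: |R|=1.09756 >1
So |R|<1 on (-1.8182, 0).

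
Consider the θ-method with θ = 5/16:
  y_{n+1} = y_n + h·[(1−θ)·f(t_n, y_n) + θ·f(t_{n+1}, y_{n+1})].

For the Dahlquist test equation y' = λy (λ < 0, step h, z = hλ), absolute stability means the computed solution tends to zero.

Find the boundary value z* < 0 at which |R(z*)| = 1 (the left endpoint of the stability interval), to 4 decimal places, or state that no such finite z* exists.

z* = -5.3333.

Test eqn y'=λy, z=hλ:
  y_{n+1} = y_n + z·[11/16·y_n + 5/16·y_{n+1}] ⇒ (1 − 5/16z)y_{n+1} = (1 + 11/16z)y_n
  Hence R(z) = (1 + 11/16z)/(1 − 5/16z).

Find x<0 with |R(x)|<1.
x=-0.6: |R|=0.4947
R=−1: 1+11/16x = −1+5/16x ⇒ -3/8x=2 ⇒ x=2/(-3/8)=-5.3333
Confirm numerically:
  x=-5.098: |R|=0.96597 <1
  x=-3.733: |R|=0.72301 <1
  x=-3.562: |R|=0.68566 <1
  x=-3.093: |R|=0.57280 <1
  x=-5.852: |R|=1.06876 >1
  x=-5.781: |R|=1.05982 >1
  x=-5.533: |R|=1.02744 >1
Interval (-5.3333, 0).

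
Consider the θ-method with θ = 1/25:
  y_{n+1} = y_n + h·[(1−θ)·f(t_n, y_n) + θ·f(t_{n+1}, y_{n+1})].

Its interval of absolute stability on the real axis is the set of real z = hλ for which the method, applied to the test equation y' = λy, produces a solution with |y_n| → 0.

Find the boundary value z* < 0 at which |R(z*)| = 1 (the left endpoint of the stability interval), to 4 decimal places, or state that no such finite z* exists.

left endpoint -2.1739.

On y'=λy, z=hλ:
  y_{n+1} = y_n + z·[24/25·y_n + 1/25·y_{n+1}] ⇒ (1 − 1/25z)y_{n+1} = (1 + 24/25z)y_n
  so R(z) = (1 + 24/25z)/(1 − 1/25z).

Solve |R(x)|<1 on ℝ⁻.
x=-0.65: |R|=0.3665
R=−1: 1+24/25x = −1+1/25x ⇒ -23/25x=2 ⇒ x=2/(-23/25)=-2.1739
Confirm numerically:
  x=-1.864: |R|=0.73466 <1
  x=-1.329: |R|=0.26192 <1
  x=-0.989: |R|=0.04864 <1
  x=-2.573: |R|=1.33290 >1
  x=-2.570: |R|=1.33043 >1
Stable set (-2.1739, 0).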